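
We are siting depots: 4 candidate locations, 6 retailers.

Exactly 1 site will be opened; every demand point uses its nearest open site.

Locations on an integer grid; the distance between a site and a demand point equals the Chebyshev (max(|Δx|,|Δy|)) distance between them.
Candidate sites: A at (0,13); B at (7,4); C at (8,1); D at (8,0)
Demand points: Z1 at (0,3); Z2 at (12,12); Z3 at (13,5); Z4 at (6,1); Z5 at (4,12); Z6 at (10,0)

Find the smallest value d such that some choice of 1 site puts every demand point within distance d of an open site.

8

Open {B}.
  Farthest demand point is Z2 at distance 8 (to B); all others are ≤ 8.
With {C} the worst case is 11.
With {D} the worst case is 12.
No size-1 selection achieves below 8.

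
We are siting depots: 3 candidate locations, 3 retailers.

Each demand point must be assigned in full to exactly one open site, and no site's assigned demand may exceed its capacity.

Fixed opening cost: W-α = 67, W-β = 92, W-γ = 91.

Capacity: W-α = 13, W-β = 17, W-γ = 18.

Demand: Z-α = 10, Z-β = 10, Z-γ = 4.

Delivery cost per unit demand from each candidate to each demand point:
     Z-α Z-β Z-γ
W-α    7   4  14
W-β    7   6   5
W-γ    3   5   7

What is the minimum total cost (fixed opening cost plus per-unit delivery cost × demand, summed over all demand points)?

Open {W-α, W-γ}; cheapest assignment that respects the capacities:
  W-α (cap 13, load 10): Z-β — cost 10×4 = 40
  W-γ (cap 18, load 14): Z-α, Z-γ — cost 10×3 + 4×7 = 58
  Shipping 98, fixed 158 → total 256.
  Any other capacity-feasible assignment to {W-α, W-γ} ships for at least 98.
Compare {W-α, W-β}: its best feasible assignment gives total 289.
Compare {W-β, W-γ}: its best feasible assignment gives total 293.
Every other set of open sites that can feasibly serve all demand totals ≥ 289 even under its best assignment. Minimum: 256.

256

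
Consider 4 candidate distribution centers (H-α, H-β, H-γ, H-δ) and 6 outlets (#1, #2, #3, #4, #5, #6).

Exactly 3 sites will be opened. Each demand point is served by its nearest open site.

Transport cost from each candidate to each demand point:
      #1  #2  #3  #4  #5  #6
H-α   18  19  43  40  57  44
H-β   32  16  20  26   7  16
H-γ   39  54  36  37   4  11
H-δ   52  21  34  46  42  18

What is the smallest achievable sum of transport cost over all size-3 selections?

95

Open {H-α, H-β, H-γ}.
  #1→H-α 18, #2→H-β 16, #3→H-β 20, #4→H-β 26, #5→H-γ 4, #6→H-γ 11  ⇒ total 95.
Compare {H-α, H-β, H-δ}: total 103.
Compare {H-β, H-γ, H-δ}: total 109.
No size-3 selection does better; minimum is 95.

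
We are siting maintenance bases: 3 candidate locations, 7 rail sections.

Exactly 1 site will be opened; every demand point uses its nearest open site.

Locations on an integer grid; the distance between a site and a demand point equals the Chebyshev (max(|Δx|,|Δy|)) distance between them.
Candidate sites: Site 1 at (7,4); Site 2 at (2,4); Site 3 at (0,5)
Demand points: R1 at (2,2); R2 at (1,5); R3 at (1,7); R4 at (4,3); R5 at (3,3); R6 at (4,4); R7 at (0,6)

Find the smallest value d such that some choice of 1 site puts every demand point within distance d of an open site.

Open {Site 2}.
  Farthest demand point is R3 at distance 3 (to Site 2); all others are ≤ 3.
With {Site 3} the worst case is 4.
With {Site 1} the worst case is 7.
No size-1 selection achieves below 3.

3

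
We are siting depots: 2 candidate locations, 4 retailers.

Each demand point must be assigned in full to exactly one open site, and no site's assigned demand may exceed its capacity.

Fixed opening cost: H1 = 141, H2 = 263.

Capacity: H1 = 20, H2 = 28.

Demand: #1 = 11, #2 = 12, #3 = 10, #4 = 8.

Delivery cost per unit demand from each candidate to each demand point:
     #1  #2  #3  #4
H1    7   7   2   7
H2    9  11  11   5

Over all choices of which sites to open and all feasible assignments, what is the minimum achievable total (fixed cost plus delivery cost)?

711

Open {H1, H2}; cheapest assignment that respects the capacities:
  H1 (cap 20, load 18): #3, #4 — cost 10×2 + 8×7 = 76
  H2 (cap 28, load 23): #1, #2 — cost 11×9 + 12×11 = 231
  Shipping 307, fixed 404 → total 711.
  Any other capacity-feasible assignment to {H1, H2} ships for at least 307.
Total demand is 41 and no other set of sites has combined capacity ≥ 41, so {H1, H2} is the only feasible choice of open sites. Minimum: 711.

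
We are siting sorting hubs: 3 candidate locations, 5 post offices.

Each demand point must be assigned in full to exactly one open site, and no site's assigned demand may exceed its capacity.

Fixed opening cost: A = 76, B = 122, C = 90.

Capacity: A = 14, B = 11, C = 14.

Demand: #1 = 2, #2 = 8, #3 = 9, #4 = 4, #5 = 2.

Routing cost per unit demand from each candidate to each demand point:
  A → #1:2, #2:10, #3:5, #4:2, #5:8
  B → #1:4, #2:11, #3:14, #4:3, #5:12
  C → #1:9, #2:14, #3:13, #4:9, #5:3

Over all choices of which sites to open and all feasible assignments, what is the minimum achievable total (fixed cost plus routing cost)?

355

Open {A, C}; cheapest assignment that respects the capacities:
  A (cap 14, load 13): #3, #4 — cost 9×5 + 4×2 = 53
  C (cap 14, load 12): #1, #2, #5 — cost 2×9 + 8×14 + 2×3 = 136
  Shipping 189, fixed 166 → total 355.
  Any other capacity-feasible assignment to {A, C} ships for at least 189.
Compare {A, B}: its best feasible assignment gives total 436.
Compare {A, B, C}: its best feasible assignment gives total 443.
Every other set of open sites that can feasibly serve all demand totals ≥ 436 even under its best assignment. Minimum: 355.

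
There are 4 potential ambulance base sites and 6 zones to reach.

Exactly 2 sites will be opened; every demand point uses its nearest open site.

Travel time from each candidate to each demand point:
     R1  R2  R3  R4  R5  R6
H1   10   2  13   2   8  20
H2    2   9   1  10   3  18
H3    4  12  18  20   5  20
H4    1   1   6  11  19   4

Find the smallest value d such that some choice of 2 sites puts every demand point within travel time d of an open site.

8

Open {H1, H4}.
  Farthest demand point is R5 at travel time 8 (to H1); all others are ≤ 8.
With {H2, H4} the worst case is 10.
With {H3, H4} the worst case is 11.
No size-2 selection achieves below 8.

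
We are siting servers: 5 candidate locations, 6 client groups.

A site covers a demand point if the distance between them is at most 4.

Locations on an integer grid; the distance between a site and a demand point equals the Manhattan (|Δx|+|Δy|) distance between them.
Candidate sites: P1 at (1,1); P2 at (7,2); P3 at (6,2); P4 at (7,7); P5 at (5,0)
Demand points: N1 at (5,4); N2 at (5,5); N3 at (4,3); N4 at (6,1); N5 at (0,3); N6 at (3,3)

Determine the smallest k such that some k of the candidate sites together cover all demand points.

Coverage sets (demand points within 4 of each site):
  P1: {N5, N6}
  P2: {N1, N3, N4}
  P3: {N1, N2, N3, N4, N6}
  P4: {N2}
  P5: {N1, N3, N4}
No single site covers all 6 demand points.
But {P1, P3} covers everything, so the minimum is 2.

2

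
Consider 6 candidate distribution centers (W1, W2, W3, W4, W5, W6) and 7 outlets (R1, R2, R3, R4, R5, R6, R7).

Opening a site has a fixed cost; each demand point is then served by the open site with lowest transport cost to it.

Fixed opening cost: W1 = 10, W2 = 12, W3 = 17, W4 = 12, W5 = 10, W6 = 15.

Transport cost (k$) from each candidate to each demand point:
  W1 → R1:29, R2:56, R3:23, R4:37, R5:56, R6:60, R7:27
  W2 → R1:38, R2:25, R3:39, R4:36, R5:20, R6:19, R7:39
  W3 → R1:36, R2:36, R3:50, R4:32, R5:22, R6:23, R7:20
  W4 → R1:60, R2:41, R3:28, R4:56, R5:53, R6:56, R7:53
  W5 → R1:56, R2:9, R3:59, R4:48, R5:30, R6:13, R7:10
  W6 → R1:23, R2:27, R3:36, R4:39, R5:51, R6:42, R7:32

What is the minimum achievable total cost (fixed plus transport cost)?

Open {W1, W5}: assign each demand point to its cheapest open site.
  R1→W1 29, R2→W5 9, R3→W1 23, R4→W1 37, R5→W5 30, R6→W5 13, R7→W5 10
  transport cost 151, fixed 20 → total 171.
Compare {W1, W2, W5}: transport cost 140 + fixed 32 = 172.
Compare {W1, W3, W5}: transport cost 138 + fixed 37 = 175.
Compare {W1, W5, W6}: transport cost 145 + fixed 35 = 180.
All other subsets cost ≥ 172. Minimum total cost: 171.

171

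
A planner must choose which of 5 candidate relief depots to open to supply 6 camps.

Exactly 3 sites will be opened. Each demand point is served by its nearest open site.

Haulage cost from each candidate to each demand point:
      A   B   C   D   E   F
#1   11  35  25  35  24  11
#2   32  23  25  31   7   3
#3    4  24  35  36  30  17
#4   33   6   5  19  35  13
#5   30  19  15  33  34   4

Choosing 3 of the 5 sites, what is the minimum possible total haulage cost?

Open {#2, #3, #4}.
  A→#3 4, B→#4 6, C→#4 5, D→#4 19, E→#2 7, F→#2 3  ⇒ total 44.
Compare {#1, #2, #4}: total 51.
Compare {#3, #4, #5}: total 68.
No size-3 selection does better; minimum is 44.

44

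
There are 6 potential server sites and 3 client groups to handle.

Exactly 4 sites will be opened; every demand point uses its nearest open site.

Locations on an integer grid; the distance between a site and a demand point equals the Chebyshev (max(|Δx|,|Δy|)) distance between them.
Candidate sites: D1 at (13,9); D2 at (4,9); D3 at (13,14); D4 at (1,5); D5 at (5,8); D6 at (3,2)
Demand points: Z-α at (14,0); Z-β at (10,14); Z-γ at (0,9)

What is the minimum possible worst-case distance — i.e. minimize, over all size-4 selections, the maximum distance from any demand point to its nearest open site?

9

Open {D1, D2, D3, D4}.
  Farthest demand point is Z-α at distance 9 (to D1); all others are ≤ 9.
With {D1, D2, D3, D5} the worst case is 9.
With {D1, D2, D3, D6} the worst case is 9.
No size-4 selection achieves below 9.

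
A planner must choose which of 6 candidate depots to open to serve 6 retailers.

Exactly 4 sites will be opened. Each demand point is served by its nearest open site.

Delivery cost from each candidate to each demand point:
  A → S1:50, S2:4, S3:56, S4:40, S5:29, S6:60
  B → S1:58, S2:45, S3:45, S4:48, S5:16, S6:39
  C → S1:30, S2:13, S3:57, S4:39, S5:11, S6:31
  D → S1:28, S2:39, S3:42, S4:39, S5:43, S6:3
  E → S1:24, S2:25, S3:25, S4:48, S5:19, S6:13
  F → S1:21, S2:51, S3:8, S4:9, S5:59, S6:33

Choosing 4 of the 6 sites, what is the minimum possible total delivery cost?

Open {A, C, D, F}.
  S1→F 21, S2→A 4, S3→F 8, S4→F 9, S5→C 11, S6→D 3  ⇒ total 56.
Compare {A, B, D, F}: total 61.
Compare {A, D, E, F}: total 64.
No size-4 selection does better; minimum is 56.

56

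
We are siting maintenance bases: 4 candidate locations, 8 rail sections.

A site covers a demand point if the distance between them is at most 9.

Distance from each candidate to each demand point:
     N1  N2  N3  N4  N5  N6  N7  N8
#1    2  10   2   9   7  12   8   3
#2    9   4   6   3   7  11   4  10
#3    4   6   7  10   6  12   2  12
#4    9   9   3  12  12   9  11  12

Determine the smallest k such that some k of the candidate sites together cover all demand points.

2

Coverage sets (demand points within 9 of each site):
  #1: {N1, N3, N4, N5, N7, N8}
  #2: {N1, N2, N3, N4, N5, N7}
  #3: {N1, N2, N3, N5, N7}
  #4: {N1, N2, N3, N6}
No single site covers all 8 demand points.
But {#1, #4} covers everything, so the minimum is 2.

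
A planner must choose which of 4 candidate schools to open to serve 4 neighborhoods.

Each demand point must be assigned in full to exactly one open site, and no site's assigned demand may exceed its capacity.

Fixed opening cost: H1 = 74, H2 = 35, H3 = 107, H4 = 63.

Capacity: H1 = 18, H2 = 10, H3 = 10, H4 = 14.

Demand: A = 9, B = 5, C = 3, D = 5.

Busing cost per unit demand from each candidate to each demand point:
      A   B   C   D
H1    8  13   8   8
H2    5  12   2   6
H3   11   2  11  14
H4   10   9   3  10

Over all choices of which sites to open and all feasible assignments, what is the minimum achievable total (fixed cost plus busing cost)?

247

Open {H2, H4}; cheapest assignment that respects the capacities:
  H2 (cap 10, load 9): A — cost 9×5 = 45
  H4 (cap 14, load 13): B, C, D — cost 5×9 + 3×3 + 5×10 = 104
  Shipping 149, fixed 98 → total 247.
  Any other capacity-feasible assignment to {H2, H4} ships for at least 149.
Compare {H1, H2}: its best feasible assignment gives total 282.
Compare {H1, H4}: its best feasible assignment gives total 303.
Every other set of open sites that can feasibly serve all demand totals ≥ 282 even under its best assignment. Minimum: 247.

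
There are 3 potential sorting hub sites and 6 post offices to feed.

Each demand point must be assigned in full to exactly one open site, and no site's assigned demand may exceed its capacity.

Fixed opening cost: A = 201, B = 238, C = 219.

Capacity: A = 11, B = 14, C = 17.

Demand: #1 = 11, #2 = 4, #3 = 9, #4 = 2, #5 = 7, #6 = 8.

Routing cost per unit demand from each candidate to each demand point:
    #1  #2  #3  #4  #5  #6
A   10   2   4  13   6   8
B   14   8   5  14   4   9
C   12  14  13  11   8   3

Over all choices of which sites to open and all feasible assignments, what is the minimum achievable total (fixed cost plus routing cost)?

Open {A, B, C}; cheapest assignment that respects the capacities:
  A (cap 11, load 11): #1 — cost 11×10 = 110
  B (cap 14, load 13): #2, #3 — cost 4×8 + 9×5 = 77
  C (cap 17, load 17): #4, #5, #6 — cost 2×11 + 7×8 + 8×3 = 102
  Shipping 289, fixed 658 → total 947.
  Any other capacity-feasible assignment to {A, B, C} ships for at least 289.
Total demand is 41 and no other set of sites has combined capacity ≥ 41, so {A, B, C} is the only feasible choice of open sites. Minimum: 947.

947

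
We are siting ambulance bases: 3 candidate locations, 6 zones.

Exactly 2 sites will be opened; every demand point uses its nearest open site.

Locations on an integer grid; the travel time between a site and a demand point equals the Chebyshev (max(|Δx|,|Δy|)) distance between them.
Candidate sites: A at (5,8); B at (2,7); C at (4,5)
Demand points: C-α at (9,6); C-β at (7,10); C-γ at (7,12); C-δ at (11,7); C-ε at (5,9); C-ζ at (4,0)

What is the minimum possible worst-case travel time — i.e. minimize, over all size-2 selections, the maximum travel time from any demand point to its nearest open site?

6

Open {A, C}.
  Farthest demand point is C-δ at travel time 6 (to A); all others are ≤ 6.
With {A, B} the worst case is 7.
With {B, C} the worst case is 7.
No size-2 selection achieves below 6.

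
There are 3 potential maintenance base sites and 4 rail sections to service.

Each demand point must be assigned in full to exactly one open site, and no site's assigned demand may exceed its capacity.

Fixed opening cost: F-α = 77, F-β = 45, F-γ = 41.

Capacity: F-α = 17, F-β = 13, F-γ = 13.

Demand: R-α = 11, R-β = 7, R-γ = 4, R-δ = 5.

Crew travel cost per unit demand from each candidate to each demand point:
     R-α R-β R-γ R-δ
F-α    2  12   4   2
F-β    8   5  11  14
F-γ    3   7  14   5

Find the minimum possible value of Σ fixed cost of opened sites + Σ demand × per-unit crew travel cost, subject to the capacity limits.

230

Open {F-α, F-γ}; cheapest assignment that respects the capacities:
  F-α (cap 17, load 15): R-α, R-γ — cost 11×2 + 4×4 = 38
  F-γ (cap 13, load 12): R-β, R-δ — cost 7×7 + 5×5 = 74
  Shipping 112, fixed 118 → total 230.
  Any other capacity-feasible assignment to {F-α, F-γ} ships for at least 112.
Compare {F-α, F-β}: its best feasible assignment gives total 233.
Compare {F-α, F-β, F-γ}: its best feasible assignment gives total 257.
Every other set of open sites that can feasibly serve all demand totals ≥ 233 even under its best assignment. Minimum: 230.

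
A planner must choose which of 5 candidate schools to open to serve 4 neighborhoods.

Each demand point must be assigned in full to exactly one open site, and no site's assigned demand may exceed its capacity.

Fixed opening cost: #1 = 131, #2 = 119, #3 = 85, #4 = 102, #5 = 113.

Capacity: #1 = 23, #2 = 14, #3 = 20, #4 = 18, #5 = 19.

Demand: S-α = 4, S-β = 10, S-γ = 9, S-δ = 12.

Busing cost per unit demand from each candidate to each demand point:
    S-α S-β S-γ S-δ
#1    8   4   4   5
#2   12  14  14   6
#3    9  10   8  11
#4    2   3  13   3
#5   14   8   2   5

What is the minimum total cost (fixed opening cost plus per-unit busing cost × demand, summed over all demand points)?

Open {#1, #4}; cheapest assignment that respects the capacities:
  #1 (cap 23, load 19): S-β, S-γ — cost 10×4 + 9×4 = 76
  #4 (cap 18, load 16): S-α, S-δ — cost 4×2 + 12×3 = 44
  Shipping 120, fixed 233 → total 353.
  Any other capacity-feasible assignment to {#1, #4} ships for at least 120.
Compare {#4, #5}: its best feasible assignment gives total 357.
Compare {#3, #4}: its best feasible assignment gives total 403.
Every other set of open sites that can feasibly serve all demand totals ≥ 357 even under its best assignment. Minimum: 353.

353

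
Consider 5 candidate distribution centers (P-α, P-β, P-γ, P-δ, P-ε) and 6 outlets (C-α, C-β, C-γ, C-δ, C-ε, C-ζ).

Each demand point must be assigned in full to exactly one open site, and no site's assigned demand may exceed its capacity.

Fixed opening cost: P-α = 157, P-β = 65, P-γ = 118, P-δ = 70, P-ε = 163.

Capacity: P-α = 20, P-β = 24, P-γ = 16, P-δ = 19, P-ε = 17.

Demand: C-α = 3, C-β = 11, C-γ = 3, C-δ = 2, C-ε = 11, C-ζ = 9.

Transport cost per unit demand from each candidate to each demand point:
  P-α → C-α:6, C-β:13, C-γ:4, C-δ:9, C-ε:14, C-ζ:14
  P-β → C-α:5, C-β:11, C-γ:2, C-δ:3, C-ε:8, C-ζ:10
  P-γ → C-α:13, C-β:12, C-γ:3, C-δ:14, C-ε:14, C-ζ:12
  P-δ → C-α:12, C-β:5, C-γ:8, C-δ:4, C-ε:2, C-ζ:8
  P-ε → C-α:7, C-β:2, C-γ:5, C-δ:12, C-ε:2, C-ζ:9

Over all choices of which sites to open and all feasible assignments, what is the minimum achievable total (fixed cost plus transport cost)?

Open {P-β, P-δ}; cheapest assignment that respects the capacities:
  P-β (cap 24, load 23): C-α, C-ε, C-ζ — cost 3×5 + 11×8 + 9×10 = 193
  P-δ (cap 19, load 16): C-β, C-γ, C-δ — cost 11×5 + 3×8 + 2×4 = 87
  Shipping 280, fixed 135 → total 415.
  Any other capacity-feasible assignment to {P-β, P-δ} ships for at least 280.
Compare {P-β, P-δ, P-ε}: its best feasible assignment gives total 459.
Compare {P-β, P-ε}: its best feasible assignment gives total 470.
Every other set of open sites that can feasibly serve all demand totals ≥ 459 even under its best assignment. Minimum: 415.

415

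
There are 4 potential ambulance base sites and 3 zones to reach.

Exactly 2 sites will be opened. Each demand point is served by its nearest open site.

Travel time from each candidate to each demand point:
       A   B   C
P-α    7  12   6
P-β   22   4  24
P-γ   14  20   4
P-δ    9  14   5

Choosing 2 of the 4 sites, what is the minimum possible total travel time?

Open {P-α, P-β}.
  A→P-α 7, B→P-β 4, C→P-α 6  ⇒ total 17.
Compare {P-β, P-δ}: total 18.
Compare {P-β, P-γ}: total 22.
No size-2 selection does better; minimum is 17.

17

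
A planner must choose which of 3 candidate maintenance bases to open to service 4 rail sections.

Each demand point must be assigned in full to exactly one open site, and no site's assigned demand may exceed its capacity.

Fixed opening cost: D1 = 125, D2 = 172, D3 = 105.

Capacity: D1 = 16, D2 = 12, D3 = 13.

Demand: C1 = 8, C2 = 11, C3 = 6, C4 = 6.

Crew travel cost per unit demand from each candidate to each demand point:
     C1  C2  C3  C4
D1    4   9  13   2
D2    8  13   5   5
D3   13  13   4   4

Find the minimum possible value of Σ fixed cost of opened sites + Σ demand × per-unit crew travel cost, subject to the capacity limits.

613

Open {D1, D2, D3}; cheapest assignment that respects the capacities:
  D1 (cap 16, load 11): C2 — cost 11×9 = 99
  D2 (cap 12, load 8): C1 — cost 8×8 = 64
  D3 (cap 13, load 12): C3, C4 — cost 6×4 + 6×4 = 48
  Shipping 211, fixed 402 → total 613.
  Any other capacity-feasible assignment to {D1, D2, D3} ships for at least 211.
Total demand is 31 and no other set of sites has combined capacity ≥ 31, so {D1, D2, D3} is the only feasible choice of open sites. Minimum: 613.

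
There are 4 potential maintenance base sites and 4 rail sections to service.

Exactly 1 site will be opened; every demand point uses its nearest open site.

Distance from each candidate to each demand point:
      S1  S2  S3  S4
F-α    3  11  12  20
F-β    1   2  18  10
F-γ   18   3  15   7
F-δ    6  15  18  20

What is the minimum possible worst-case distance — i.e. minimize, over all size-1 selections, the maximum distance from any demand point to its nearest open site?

18

Open {F-β}.
  Farthest demand point is S3 at distance 18 (to F-β); all others are ≤ 18.
With {F-γ} the worst case is 18.
With {F-α} the worst case is 20.
No size-1 selection achieves below 18.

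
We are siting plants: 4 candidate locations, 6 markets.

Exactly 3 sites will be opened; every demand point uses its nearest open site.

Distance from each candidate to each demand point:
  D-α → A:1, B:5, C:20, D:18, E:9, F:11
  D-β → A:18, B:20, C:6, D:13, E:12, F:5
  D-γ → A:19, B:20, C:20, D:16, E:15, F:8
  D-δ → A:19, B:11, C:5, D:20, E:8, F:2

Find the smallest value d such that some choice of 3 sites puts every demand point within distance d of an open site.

13

Open {D-α, D-β, D-γ}.
  Farthest demand point is D at distance 13 (to D-β); all others are ≤ 13.
With {D-α, D-β, D-δ} the worst case is 13.
With {D-α, D-γ, D-δ} the worst case is 16.
No size-3 selection achieves below 13.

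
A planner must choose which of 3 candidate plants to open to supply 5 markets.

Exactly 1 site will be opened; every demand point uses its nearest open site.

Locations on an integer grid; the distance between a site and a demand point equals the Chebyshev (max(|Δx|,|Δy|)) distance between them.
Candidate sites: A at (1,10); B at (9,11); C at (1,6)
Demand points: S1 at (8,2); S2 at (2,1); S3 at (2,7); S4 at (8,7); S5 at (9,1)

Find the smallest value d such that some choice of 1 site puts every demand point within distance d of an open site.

8

Open {C}.
  Farthest demand point is S5 at distance 8 (to C); all others are ≤ 8.
With {A} the worst case is 9.
With {B} the worst case is 10.
No size-1 selection achieves below 8.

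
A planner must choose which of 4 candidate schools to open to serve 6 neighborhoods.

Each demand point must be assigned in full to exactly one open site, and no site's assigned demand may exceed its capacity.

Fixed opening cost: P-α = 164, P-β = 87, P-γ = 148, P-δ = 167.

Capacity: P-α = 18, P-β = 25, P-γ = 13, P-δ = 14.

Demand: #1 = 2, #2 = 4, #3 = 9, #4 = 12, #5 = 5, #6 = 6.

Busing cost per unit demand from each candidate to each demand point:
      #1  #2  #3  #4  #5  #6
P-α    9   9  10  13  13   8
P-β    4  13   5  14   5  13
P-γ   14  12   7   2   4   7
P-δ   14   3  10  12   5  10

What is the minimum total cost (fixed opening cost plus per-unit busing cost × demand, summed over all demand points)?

Open {P-β, P-γ, P-δ}; cheapest assignment that respects the capacities:
  P-β (cap 25, load 16): #1, #3, #5 — cost 2×4 + 9×5 + 5×5 = 78
  P-γ (cap 13, load 12): #4 — cost 12×2 = 24
  P-δ (cap 14, load 10): #2, #6 — cost 4×3 + 6×10 = 72
  Shipping 174, fixed 402 → total 576.
  Any other capacity-feasible assignment to {P-β, P-γ, P-δ} ships for at least 174.
Compare {P-α, P-β}: its best feasible assignment gives total 585.
Compare {P-α, P-β, P-γ}: its best feasible assignment gives total 585.
Every other set of open sites that can feasibly serve all demand totals ≥ 585 even under its best assignment. Minimum: 576.

576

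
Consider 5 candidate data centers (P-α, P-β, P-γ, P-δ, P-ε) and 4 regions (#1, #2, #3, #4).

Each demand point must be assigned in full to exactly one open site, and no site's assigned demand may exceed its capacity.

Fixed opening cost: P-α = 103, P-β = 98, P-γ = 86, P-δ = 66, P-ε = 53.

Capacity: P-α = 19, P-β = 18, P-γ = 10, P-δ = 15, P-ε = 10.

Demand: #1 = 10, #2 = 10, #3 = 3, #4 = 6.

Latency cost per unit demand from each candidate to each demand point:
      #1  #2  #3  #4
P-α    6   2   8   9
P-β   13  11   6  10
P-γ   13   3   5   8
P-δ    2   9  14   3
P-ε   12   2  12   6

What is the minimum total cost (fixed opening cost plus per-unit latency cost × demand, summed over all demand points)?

287

Open {P-α, P-δ}; cheapest assignment that respects the capacities:
  P-α (cap 19, load 19): #2, #3, #4 — cost 10×2 + 3×8 + 6×9 = 98
  P-δ (cap 15, load 10): #1 — cost 10×2 = 20
  Shipping 118, fixed 169 → total 287.
  Any other capacity-feasible assignment to {P-α, P-δ} ships for at least 118.
Compare {P-γ, P-δ, P-ε}: its best feasible assignment gives total 308.
Compare {P-α, P-ε}: its best feasible assignment gives total 314.
Every other set of open sites that can feasibly serve all demand totals ≥ 308 even under its best assignment. Minimum: 287.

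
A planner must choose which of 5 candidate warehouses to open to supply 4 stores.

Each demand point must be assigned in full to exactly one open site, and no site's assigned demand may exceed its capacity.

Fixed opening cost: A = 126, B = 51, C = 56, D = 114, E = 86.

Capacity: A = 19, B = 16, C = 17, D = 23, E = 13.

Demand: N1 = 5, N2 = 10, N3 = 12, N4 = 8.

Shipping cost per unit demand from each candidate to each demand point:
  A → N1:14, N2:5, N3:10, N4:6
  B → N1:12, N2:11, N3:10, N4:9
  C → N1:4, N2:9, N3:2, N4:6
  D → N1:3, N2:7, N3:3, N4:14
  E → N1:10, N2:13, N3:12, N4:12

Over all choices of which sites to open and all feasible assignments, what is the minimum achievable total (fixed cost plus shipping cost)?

Open {A, C}; cheapest assignment that respects the capacities:
  A (cap 19, load 18): N2, N4 — cost 10×5 + 8×6 = 98
  C (cap 17, load 17): N1, N3 — cost 5×4 + 12×2 = 44
  Shipping 142, fixed 182 → total 324.
  Any other capacity-feasible assignment to {A, C} ships for at least 142.
Compare {C, D}: its best feasible assignment gives total 344.
Compare {A, B, C}: its best feasible assignment gives total 375.
Every other set of open sites that can feasibly serve all demand totals ≥ 344 even under its best assignment. Minimum: 324.

324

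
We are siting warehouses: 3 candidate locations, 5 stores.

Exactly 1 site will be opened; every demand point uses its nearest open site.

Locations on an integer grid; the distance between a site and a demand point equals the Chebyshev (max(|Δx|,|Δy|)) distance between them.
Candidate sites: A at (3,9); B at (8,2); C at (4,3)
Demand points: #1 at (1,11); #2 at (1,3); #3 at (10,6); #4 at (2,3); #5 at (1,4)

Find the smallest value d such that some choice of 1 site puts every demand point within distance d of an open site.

Open {A}.
  Farthest demand point is #3 at distance 7 (to A); all others are ≤ 7.
With {C} the worst case is 8.
With {B} the worst case is 9.
No size-1 selection achieves below 7.

7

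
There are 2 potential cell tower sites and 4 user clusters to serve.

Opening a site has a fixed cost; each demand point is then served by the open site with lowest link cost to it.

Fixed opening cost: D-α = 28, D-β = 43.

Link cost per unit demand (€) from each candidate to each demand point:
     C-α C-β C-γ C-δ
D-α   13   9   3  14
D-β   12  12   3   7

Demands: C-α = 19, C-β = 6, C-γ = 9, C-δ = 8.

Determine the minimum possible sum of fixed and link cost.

426

Open {D-β}: assign each demand point to its cheapest open site.
  C-α→D-β 19×12=228, C-β→D-β 6×12=72, C-γ→D-β 9×3=27, C-δ→D-β 8×7=56
  link cost 383, fixed 43 → total 426.
Compare {D-α, D-β}: link cost 365 + fixed 71 = 436.
Compare {D-α}: link cost 440 + fixed 28 = 468.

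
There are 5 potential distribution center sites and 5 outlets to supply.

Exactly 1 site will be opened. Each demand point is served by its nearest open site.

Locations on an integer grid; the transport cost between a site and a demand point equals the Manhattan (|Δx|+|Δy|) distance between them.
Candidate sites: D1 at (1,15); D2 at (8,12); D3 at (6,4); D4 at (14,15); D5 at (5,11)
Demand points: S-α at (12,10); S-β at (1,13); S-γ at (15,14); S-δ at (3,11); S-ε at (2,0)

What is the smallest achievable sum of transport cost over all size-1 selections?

Open {D5}.
  S-α→D5 8, S-β→D5 6, S-γ→D5 13, S-δ→D5 2, S-ε→D5 14  ⇒ total 43.
Compare {D2}: total 47.
Compare {D1}: total 55.
No size-1 selection does better; minimum is 43.

43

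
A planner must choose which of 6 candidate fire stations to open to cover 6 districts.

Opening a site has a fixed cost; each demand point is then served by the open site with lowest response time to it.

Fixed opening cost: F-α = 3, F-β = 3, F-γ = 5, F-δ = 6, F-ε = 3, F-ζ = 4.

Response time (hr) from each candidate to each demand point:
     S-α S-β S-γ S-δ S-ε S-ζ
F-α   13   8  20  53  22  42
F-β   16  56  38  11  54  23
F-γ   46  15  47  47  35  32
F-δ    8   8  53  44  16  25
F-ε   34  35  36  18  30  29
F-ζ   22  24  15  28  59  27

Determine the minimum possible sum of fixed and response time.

Open {F-β, F-δ, F-ζ}: assign each demand point to its cheapest open site.
  S-α→F-δ 8, S-β→F-δ 8, S-γ→F-ζ 15, S-δ→F-β 11, S-ε→F-δ 16, S-ζ→F-β 23
  response time 81, fixed 13 → total 94.
Compare {F-α, F-β, F-δ, F-ζ}: response time 81 + fixed 16 = 97.
Compare {F-β, F-δ, F-ε, F-ζ}: response time 81 + fixed 16 = 97.
Compare {F-α, F-β, F-δ}: response time 86 + fixed 12 = 98.
All other subsets cost ≥ 97. Minimum total cost: 94.

94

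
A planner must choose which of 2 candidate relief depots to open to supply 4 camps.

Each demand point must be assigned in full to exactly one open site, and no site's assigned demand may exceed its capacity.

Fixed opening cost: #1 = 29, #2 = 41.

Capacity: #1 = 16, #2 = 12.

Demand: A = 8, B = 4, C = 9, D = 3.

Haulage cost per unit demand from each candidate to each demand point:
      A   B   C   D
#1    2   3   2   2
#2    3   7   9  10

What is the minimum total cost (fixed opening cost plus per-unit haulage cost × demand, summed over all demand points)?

130

Open {#1, #2}; cheapest assignment that respects the capacities:
  #1 (cap 16, load 16): B, C, D — cost 4×3 + 9×2 + 3×2 = 36
  #2 (cap 12, load 8): A — cost 8×3 = 24
  Shipping 60, fixed 70 → total 130.
  Any other capacity-feasible assignment to {#1, #2} ships for at least 60.
Total demand is 24 and no other set of sites has combined capacity ≥ 24, so {#1, #2} is the only feasible choice of open sites. Minimum: 130.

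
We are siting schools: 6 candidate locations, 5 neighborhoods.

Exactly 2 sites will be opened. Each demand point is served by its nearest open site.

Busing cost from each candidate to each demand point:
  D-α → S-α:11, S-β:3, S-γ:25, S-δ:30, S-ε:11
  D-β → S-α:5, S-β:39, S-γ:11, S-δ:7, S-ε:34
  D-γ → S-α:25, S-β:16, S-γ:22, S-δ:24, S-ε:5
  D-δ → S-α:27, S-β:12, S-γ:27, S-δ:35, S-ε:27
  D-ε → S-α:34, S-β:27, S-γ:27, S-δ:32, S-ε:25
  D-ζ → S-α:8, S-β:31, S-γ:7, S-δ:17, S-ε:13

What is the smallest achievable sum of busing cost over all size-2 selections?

Open {D-α, D-β}.
  S-α→D-β 5, S-β→D-α 3, S-γ→D-β 11, S-δ→D-β 7, S-ε→D-α 11  ⇒ total 37.
Compare {D-β, D-γ}: total 44.
Compare {D-α, D-ζ}: total 46.
No size-2 selection does better; minimum is 37.

37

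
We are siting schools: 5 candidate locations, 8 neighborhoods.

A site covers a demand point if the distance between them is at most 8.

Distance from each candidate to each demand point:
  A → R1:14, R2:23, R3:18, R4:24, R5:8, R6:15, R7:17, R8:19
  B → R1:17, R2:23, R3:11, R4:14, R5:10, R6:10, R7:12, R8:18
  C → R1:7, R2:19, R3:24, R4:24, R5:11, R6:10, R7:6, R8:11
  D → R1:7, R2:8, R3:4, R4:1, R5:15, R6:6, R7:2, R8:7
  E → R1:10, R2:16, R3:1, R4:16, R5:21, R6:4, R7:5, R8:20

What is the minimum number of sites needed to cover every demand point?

Coverage sets (demand points within 8 of each site):
  A: {R5}
  B: {}
  C: {R1, R7}
  D: {R1, R2, R3, R4, R6, R7, R8}
  E: {R3, R6, R7}
No single site covers all 8 demand points.
But {A, D} covers everything, so the minimum is 2.

2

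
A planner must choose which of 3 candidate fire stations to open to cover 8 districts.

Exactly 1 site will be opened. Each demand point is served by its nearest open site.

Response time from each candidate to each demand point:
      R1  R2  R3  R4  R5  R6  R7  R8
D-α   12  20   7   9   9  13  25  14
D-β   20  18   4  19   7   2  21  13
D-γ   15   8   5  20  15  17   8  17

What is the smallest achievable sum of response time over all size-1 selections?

Open {D-β}.
  R1→D-β 20, R2→D-β 18, R3→D-β 4, R4→D-β 19, R5→D-β 7, R6→D-β 2, R7→D-β 21, R8→D-β 13  ⇒ total 104.
Compare {D-γ}: total 105.
Compare {D-α}: total 109.

104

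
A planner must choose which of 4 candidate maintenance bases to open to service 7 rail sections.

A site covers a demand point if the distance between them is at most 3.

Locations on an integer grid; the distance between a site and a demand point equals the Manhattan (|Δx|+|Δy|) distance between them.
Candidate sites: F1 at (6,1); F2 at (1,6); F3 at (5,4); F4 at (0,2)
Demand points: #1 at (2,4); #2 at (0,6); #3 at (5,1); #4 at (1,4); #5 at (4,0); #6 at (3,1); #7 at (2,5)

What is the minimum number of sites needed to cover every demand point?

Coverage sets (demand points within 3 of each site):
  F1: {#3, #5, #6}
  F2: {#1, #2, #4, #7}
  F3: {#1, #3}
  F4: {#4}
No single site covers all 7 demand points.
But {F1, F2} covers everything, so the minimum is 2.

2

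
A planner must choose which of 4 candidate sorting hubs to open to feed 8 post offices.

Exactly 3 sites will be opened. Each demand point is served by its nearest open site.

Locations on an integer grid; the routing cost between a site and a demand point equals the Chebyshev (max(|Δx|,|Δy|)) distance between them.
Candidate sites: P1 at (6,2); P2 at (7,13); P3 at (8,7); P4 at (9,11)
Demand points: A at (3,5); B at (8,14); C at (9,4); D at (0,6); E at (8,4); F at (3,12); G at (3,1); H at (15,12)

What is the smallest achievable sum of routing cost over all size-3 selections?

Open {P1, P2, P4}.
  A→P1 3, B→P2 1, C→P1 3, D→P1 6, E→P1 2, F→P2 4, G→P1 3, H→P4 6  ⇒ total 28.
Compare {P1, P2, P3}: total 29.
Compare {P1, P3, P4}: total 31.
No size-3 selection does better; minimum is 28.

28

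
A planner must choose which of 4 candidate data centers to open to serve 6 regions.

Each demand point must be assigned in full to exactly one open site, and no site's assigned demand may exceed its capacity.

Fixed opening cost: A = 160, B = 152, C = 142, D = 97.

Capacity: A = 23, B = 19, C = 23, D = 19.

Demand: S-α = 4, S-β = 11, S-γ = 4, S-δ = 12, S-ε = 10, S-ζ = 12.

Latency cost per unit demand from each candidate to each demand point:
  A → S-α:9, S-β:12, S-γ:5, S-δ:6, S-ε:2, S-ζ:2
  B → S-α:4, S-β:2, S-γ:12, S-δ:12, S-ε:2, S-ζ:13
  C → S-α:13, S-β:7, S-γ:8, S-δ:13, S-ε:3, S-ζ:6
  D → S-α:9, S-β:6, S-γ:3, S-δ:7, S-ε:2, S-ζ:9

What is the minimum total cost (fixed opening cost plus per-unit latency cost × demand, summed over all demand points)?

587

Open {A, B, D}; cheapest assignment that respects the capacities:
  A (cap 23, load 22): S-ε, S-ζ — cost 10×2 + 12×2 = 44
  B (cap 19, load 15): S-α, S-β — cost 4×4 + 11×2 = 38
  D (cap 19, load 16): S-γ, S-δ — cost 4×3 + 12×7 = 96
  Shipping 178, fixed 409 → total 587.
  Any other capacity-feasible assignment to {A, B, D} ships for at least 178.
Compare {B, C, D}: its best feasible assignment gives total 627.
Compare {A, C, D}: its best feasible assignment gives total 662.
Every other set of open sites that can feasibly serve all demand totals ≥ 627 even under its best assignment. Minimum: 587.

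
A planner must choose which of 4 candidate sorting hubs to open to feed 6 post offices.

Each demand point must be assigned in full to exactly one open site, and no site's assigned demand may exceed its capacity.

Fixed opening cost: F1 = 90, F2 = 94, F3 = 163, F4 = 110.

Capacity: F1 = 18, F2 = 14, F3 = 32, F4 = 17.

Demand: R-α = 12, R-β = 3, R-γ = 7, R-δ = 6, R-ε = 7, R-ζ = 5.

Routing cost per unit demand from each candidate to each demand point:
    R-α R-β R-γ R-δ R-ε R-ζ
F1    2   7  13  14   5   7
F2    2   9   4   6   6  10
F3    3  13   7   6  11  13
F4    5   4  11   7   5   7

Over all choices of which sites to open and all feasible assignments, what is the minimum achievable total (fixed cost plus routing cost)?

464

Open {F1, F2, F4}; cheapest assignment that respects the capacities:
  F1 (cap 18, load 17): R-α, R-ζ — cost 12×2 + 5×7 = 59
  F2 (cap 14, load 13): R-γ, R-δ — cost 7×4 + 6×6 = 64
  F4 (cap 17, load 10): R-β, R-ε — cost 3×4 + 7×5 = 47
  Shipping 170, fixed 294 → total 464.
  Any other capacity-feasible assignment to {F1, F2, F4} ships for at least 170.
Compare {F1, F3}: its best feasible assignment gives total 465.
Compare {F3, F4}: its best feasible assignment gives total 476.
Every other set of open sites that can feasibly serve all demand totals ≥ 465 even under its best assignment. Minimum: 464.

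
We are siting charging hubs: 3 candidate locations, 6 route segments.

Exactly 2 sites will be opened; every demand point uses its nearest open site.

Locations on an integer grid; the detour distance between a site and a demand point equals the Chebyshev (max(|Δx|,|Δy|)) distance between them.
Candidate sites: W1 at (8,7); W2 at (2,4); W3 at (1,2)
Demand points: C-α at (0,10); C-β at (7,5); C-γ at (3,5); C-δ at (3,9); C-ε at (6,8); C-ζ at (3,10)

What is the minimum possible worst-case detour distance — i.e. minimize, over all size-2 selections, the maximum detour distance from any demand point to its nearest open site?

Open {W1, W2}.
  Farthest demand point is C-α at detour distance 6 (to W2); all others are ≤ 6.
With {W2, W3} the worst case is 6.
With {W1, W3} the worst case is 8.
No size-2 selection achieves below 6.

6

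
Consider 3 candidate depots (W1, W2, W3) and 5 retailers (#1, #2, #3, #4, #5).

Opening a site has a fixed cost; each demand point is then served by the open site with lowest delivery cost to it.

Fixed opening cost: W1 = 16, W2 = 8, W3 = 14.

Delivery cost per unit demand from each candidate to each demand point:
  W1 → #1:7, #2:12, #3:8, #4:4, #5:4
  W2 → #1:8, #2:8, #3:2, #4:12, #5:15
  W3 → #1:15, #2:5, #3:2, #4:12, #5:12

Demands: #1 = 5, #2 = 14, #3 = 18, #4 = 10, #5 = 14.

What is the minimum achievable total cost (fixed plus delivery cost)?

267

Open {W1, W3}: assign each demand point to its cheapest open site.
  #1→W1 5×7=35, #2→W3 14×5=70, #3→W3 18×2=36, #4→W1 10×4=40, #5→W1 14×4=56
  delivery cost 237, fixed 30 → total 267.
Compare {W1, W2, W3}: delivery cost 237 + fixed 38 = 275.
Compare {W1, W2}: delivery cost 279 + fixed 24 = 303.
Compare {W2, W3}: delivery cost 434 + fixed 22 = 456.
All other subsets cost ≥ 275. Minimum total cost: 267.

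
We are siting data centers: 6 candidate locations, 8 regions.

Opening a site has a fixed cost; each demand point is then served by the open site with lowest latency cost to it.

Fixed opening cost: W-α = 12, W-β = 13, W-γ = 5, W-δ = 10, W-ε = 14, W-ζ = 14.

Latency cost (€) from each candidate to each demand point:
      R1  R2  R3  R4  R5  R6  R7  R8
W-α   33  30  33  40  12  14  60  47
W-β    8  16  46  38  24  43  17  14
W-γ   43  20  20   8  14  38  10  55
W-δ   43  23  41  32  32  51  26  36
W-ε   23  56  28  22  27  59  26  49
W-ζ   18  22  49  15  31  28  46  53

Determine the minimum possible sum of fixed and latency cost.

132

Open {W-α, W-β, W-γ}: assign each demand point to its cheapest open site.
  R1→W-β 8, R2→W-β 16, R3→W-γ 20, R4→W-γ 8, R5→W-α 12, R6→W-α 14, R7→W-γ 10, R8→W-β 14
  latency cost 102, fixed 30 → total 132.
Compare {W-α, W-β, W-γ, W-δ}: latency cost 102 + fixed 40 = 142.
Compare {W-β, W-γ}: latency cost 128 + fixed 18 = 146.
Compare {W-α, W-β, W-γ, W-ε}: latency cost 102 + fixed 44 = 146.
All other subsets cost ≥ 142. Minimum total cost: 132.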